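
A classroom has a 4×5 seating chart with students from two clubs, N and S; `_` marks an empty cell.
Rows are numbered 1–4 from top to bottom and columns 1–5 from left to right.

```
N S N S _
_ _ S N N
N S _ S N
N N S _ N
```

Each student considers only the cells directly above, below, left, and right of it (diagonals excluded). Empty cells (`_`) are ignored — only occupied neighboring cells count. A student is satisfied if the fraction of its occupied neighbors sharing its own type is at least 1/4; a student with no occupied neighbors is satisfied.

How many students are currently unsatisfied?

(1,1)N 0/1 not
(1,2)S 0/2 not
(1,3)N 0/3 not
(1,4)S 0/2 not
(2,3)S 0/2 not
(2,4)N 1/4 satisfied
(2,5)N 2/2 satisfied
(3,1)N 1/2 satisfied
(3,2)S 0/2 not
(3,4)S 0/2 not
(3,5)N 2/3 satisfied
(4,1)N 2/2 satisfied
(4,2)N 1/3 satisfied
(4,3)S 0/1 not
(4,5)N 1/1 satisfied
Unsatisfied: (1,1), (1,2), (1,3), (1,4), (2,3), (3,2), (3,4), (4,3) — 8 in total.

8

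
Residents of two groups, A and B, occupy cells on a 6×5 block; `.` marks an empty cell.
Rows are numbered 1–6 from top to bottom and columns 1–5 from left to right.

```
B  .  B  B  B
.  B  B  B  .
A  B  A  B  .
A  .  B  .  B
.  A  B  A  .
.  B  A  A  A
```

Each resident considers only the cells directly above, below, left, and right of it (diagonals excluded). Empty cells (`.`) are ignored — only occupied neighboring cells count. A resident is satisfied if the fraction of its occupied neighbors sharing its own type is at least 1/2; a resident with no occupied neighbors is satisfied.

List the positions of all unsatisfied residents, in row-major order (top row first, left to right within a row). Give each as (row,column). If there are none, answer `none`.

(3,2), (3,3), (5,2), (5,3), (6,2), (6,3)

(1,1)B 0/0 ✓
(1,3)B 2/2 ✓
(1,4)B 3/3 ✓
(1,5)B 1/1 ✓
(2,2)B 2/2 ✓
(2,3)B 3/4 ✓
(2,4)B 3/3 ✓
(3,1)A 1/2 ✓
(3,2)B 1/3 ✗
(3,3)A 0/4 ✗
(3,4)B 1/2 ✓
(4,1)A 1/1 ✓
(4,3)B 1/2 ✓
(4,5)B 0/0 ✓
(5,2)A 0/2 ✗
(5,3)B 1/4 ✗
(5,4)A 1/2 ✓
(6,2)B 0/2 ✗
(6,3)A 1/3 ✗
(6,4)A 3/3 ✓
(6,5)A 1/1 ✓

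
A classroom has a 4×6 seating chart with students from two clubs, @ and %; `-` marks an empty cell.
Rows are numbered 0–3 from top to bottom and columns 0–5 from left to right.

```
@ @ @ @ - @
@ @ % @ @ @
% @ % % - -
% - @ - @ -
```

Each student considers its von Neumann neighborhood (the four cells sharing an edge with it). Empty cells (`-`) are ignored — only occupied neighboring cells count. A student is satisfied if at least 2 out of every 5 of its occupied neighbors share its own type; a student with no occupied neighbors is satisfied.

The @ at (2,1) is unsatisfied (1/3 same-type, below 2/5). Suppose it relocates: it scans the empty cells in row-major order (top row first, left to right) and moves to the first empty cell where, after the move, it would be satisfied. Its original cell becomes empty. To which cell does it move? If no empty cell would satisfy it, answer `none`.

(0,4)

Vacating (2,1). Empty cells in order:
  (0,4): 3/3 same-type → satisfied — stop here.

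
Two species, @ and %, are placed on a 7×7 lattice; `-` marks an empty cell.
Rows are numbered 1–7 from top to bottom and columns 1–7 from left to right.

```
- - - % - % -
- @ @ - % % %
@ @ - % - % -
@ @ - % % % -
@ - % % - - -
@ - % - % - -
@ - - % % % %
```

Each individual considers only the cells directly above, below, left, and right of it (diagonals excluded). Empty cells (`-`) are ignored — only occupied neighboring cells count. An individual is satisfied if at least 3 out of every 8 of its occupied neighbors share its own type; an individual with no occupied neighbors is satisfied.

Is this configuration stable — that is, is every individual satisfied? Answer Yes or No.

Row 1: (1,4)% 0/0 ok · (1,6)% 1/1 ok
Row 2: (2,2)@ 2/2 ok · (2,3)@ 1/1 ok · (2,5)% 1/1 ok · (2,6)% 4/4 ok · (2,7)% 1/1 ok
Row 3: (3,1)@ 2/2 ok · (3,2)@ 3/3 ok · (3,4)% 1/1 ok · (3,6)% 2/2 ok
Row 4: (4,1)@ 3/3 ok · (4,2)@ 2/2 ok · (4,4)% 3/3 ok · (4,5)% 2/2 ok · (4,6)% 2/2 ok
Row 5: (5,1)@ 2/2 ok · (5,3)% 2/2 ok · (5,4)% 2/2 ok
Row 6: (6,1)@ 2/2 ok · (6,3)% 1/1 ok · (6,5)% 1/1 ok
Row 7: (7,1)@ 1/1 ok · (7,4)% 1/1 ok · (7,5)% 3/3 ok · (7,6)% 2/2 ok · (7,7)% 1/1 ok
All meet the threshold, so the configuration is stable.

Yes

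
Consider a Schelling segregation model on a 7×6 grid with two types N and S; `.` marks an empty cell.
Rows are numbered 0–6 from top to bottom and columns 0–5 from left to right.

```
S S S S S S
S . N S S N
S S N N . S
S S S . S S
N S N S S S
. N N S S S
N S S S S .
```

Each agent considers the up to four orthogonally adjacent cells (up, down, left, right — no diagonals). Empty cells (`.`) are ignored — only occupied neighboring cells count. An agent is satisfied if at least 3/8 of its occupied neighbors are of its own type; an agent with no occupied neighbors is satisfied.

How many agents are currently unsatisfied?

9

(0,0)S 2/2 satisfied
(0,1)S 2/2 satisfied
(0,2)S 2/3 satisfied
(0,3)S 3/3 satisfied
(0,4)S 3/3 satisfied
(0,5)S 1/2 satisfied
(1,0)S 2/2 satisfied
(1,2)N 1/3 not
(1,3)S 2/4 satisfied
(1,4)S 2/3 satisfied
(1,5)N 0/3 not
(2,0)S 3/3 satisfied
(2,1)S 2/3 satisfied
(2,2)N 2/4 satisfied
(2,3)N 1/2 satisfied
(2,5)S 1/2 satisfied
(3,0)S 2/3 satisfied
(3,1)S 4/4 satisfied
(3,2)S 1/3 not
(3,4)S 2/2 satisfied
(3,5)S 3/3 satisfied
(4,0)N 0/2 not
(4,1)S 1/4 not
(4,2)N 1/4 not
(4,3)S 2/3 satisfied
(4,4)S 4/4 satisfied
(4,5)S 3/3 satisfied
(5,1)N 1/3 not
(5,2)N 2/4 satisfied
(5,3)S 3/4 satisfied
(5,4)S 4/4 satisfied
(5,5)S 2/2 satisfied
(6,0)N 0/1 not
(6,1)S 1/3 not
(6,2)S 2/3 satisfied
(6,3)S 3/3 satisfied
(6,4)S 2/2 satisfied
Unsatisfied: (1,2), (1,5), (3,2), (4,0), (4,1), (4,2), (5,1), (6,0), (6,1) — 9 in total.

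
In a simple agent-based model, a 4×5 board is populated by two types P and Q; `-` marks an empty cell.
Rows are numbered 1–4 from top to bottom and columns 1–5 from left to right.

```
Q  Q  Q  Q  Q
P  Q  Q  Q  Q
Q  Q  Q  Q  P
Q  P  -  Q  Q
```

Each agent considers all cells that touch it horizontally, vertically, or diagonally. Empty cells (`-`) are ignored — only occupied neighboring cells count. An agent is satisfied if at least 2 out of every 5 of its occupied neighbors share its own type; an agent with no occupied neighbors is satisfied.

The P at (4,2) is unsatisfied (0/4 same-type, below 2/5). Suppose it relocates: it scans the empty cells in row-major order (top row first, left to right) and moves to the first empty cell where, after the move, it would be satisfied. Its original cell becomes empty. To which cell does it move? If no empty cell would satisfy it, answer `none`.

none

Vacating (4,2). Empty cells in order:
  (4,3): 0/4 same-type → still unsatisfied.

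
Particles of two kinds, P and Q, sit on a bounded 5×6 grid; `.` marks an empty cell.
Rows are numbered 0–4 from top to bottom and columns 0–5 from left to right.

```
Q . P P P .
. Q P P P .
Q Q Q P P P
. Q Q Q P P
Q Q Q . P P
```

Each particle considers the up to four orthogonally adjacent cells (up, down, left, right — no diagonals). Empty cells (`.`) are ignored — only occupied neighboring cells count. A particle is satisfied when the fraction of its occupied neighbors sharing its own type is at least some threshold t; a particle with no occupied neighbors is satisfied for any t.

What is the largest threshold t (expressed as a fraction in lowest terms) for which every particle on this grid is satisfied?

1/3

Row 0: (0,0)Q — no occupied neighbors · (0,2)P 2/2 · (0,3)P 3/3 · (0,4)P 2/2
Row 1: (1,1)Q 1/2 · (1,2)P 2/4 · (1,3)P 4/4 · (1,4)P 3/3
Row 2: (2,0)Q 1/1 · (2,1)Q 4/4 · (2,2)Q 2/4 · (2,3)P 2/4 · (2,4)P 4/4 · (2,5)P 2/2
Row 3: (3,1)Q 3/3 · (3,2)Q 4/4 · (3,3)Q 1/3 · (3,4)P 3/4 · (3,5)P 3/3
Row 4: (4,0)Q 1/1 · (4,1)Q 3/3 · (4,2)Q 2/2 · (4,4)P 2/2 · (4,5)P 2/2
The smallest same-type fraction is 1/3 at (3,3), which reduces to 1/3. Any threshold above that leaves this particle unsatisfied.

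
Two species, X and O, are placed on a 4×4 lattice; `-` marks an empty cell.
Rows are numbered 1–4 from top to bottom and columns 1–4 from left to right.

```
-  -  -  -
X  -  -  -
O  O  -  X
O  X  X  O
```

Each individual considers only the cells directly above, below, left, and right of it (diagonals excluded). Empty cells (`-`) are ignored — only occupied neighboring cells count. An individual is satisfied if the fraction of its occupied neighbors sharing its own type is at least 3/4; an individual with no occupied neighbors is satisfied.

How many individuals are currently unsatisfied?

(2,1)X 0/1 unhappy
(3,1)O 2/3 unhappy
(3,2)O 1/2 unhappy
(3,4)X 0/1 unhappy
(4,1)O 1/2 unhappy
(4,2)X 1/3 unhappy
(4,3)X 1/2 unhappy
(4,4)O 0/2 unhappy
Unsatisfied: (2,1), (3,1), (3,2), (3,4), (4,1), (4,2), (4,3), (4,4) — 8 in total.

8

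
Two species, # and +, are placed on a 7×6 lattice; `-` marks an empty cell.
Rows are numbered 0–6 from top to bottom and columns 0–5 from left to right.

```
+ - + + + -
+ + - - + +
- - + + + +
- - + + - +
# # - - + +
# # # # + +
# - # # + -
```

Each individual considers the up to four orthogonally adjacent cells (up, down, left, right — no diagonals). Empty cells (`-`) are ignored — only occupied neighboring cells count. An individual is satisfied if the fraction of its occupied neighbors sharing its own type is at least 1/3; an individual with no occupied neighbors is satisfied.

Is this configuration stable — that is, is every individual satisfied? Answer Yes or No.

(0,0)+ 1/1 satisfied
(0,2)+ 1/1 satisfied
(0,3)+ 2/2 satisfied
(0,4)+ 2/2 satisfied
(1,0)+ 2/2 satisfied
(1,1)+ 1/1 satisfied
(1,4)+ 3/3 satisfied
(1,5)+ 2/2 satisfied
(2,2)+ 2/2 satisfied
(2,3)+ 3/3 satisfied
(2,4)+ 3/3 satisfied
(2,5)+ 3/3 satisfied
(3,2)+ 2/2 satisfied
(3,3)+ 2/2 satisfied
(3,5)+ 2/2 satisfied
(4,0)# 2/2 satisfied
(4,1)# 2/2 satisfied
(4,4)+ 2/2 satisfied
(4,5)+ 3/3 satisfied
(5,0)# 3/3 satisfied
(5,1)# 3/3 satisfied
(5,2)# 3/3 satisfied
(5,3)# 2/3 satisfied
(5,4)+ 3/4 satisfied
(5,5)+ 2/2 satisfied
(6,0)# 1/1 satisfied
(6,2)# 2/2 satisfied
(6,3)# 2/3 satisfied
(6,4)+ 1/2 satisfied
All meet the threshold, so the configuration is stable.

Yes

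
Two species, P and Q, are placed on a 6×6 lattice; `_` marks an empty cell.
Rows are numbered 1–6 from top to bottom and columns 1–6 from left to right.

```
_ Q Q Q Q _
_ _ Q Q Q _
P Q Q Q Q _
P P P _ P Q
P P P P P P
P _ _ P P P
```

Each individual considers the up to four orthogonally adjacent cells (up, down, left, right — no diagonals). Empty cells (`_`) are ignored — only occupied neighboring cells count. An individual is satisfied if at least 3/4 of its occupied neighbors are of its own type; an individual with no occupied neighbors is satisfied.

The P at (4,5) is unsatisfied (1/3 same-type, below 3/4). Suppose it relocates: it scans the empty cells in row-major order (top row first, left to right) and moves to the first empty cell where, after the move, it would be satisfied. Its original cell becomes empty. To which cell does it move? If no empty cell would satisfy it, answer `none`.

(2,1)

Vacating (4,5). Empty cells in order:
  (1,1): 0/1 same-type → still unsatisfied.
  (1,6): 0/1 same-type → still unsatisfied.
  (2,1): 1/1 same-type → satisfied — stop here.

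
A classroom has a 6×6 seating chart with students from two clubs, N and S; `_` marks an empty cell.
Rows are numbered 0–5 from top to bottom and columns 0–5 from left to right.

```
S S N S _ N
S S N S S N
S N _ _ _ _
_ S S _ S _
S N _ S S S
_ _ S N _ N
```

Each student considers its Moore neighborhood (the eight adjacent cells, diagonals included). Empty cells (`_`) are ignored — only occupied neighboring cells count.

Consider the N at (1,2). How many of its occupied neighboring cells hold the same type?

Occupied neighbors of (1,2): (0,1)=S, (0,2)=N, (0,3)=S, (1,1)=S, (1,3)=S, (2,1)=N.
Same type (N): 2 of 6.

2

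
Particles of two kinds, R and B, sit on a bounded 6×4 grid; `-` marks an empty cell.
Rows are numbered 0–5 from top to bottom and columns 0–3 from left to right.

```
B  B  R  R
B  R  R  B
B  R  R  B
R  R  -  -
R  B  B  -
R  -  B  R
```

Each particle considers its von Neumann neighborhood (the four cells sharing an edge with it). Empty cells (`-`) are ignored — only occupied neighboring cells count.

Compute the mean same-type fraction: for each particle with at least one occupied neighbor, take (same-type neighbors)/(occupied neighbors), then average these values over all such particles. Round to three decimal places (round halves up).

0.592

Row 0: (0,0)B 2/2 · (0,1)B 1/3 · (0,2)R 2/3 · (0,3)R 1/2
Row 1: (1,0)B 2/3 · (1,1)R 2/4 · (1,2)R 3/4 · (1,3)B 1/3
Row 2: (2,0)B 1/3 · (2,1)R 3/4 · (2,2)R 2/3 · (2,3)B 1/2
Row 3: (3,0)R 2/3 · (3,1)R 2/3
Row 4: (4,0)R 2/3 · (4,1)B 1/3 · (4,2)B 2/2
Row 5: (5,0)R 1/1 · (5,2)B 1/2 · (5,3)R 0/1
Sum over 20 particles: 2/2 + 1/3 + 2/3 + 1/2 + 2/3 + 2/4 + 3/4 + 1/3 + 1/3 + 3/4 + 2/3 + 1/2 + 2/3 + 2/3 + 2/3 + 1/3 + 2/2 + 1/1 + 1/2 + 0/1 = 71/6; mean = 71/6 ÷ 20 = 71/120 = 0.591666… → 0.592.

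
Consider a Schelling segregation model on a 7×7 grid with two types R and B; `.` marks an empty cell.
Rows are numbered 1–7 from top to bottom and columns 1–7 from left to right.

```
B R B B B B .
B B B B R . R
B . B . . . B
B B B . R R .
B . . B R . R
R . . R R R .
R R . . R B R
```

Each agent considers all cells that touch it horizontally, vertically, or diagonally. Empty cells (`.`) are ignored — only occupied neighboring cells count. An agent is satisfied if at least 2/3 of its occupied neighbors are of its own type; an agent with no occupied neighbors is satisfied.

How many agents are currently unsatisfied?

(1,1)B 2/3 satisfied
(1,2)R 0/5 not
(1,3)B 4/5 satisfied
(1,4)B 4/5 satisfied
(1,5)B 3/4 satisfied
(1,6)B 1/3 not
(2,1)B 3/4 satisfied
(2,2)B 6/7 satisfied
(2,3)B 5/6 satisfied
(2,4)B 5/6 satisfied
(2,5)R 0/4 not
(2,7)R 0/2 not
(3,1)B 4/4 satisfied
(3,3)B 5/5 satisfied
(3,7)B 0/2 not
(4,1)B 3/3 satisfied
(4,2)B 5/5 satisfied
(4,3)B 3/3 satisfied
(4,5)R 2/3 satisfied
(4,6)R 3/4 satisfied
(5,1)B 2/3 satisfied
(5,4)B 1/5 not
(5,5)R 5/6 satisfied
(5,7)R 2/2 satisfied
(6,1)R 2/3 satisfied
(6,4)R 3/4 satisfied
(6,5)R 4/6 satisfied
(6,6)R 5/6 satisfied
(7,1)R 2/2 satisfied
(7,2)R 2/2 satisfied
(7,5)R 3/4 satisfied
(7,6)B 0/4 not
(7,7)R 1/2 not
Unsatisfied: (1,2), (1,6), (2,5), (2,7), (3,7), (5,4), (7,6), (7,7) — 8 in total.

8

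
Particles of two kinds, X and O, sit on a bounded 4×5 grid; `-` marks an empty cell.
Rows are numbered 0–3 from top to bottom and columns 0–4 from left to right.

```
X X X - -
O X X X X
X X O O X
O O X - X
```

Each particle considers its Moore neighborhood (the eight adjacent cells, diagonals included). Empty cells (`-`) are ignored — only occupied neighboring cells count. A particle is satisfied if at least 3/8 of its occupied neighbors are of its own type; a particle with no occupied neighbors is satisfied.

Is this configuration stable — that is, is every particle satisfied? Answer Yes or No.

No

Row 0: (0,0)X 2/3 ok · (0,1)X 4/5 ok · (0,2)X 4/4 ok
Row 1: (1,0)O 0/5 unhappy · (1,1)X 6/8 ok · (1,2)X 5/7 ok · (1,3)X 4/6 ok · (1,4)X 2/3 ok
Row 2: (2,0)X 2/5 ok · (2,1)X 4/8 ok · (2,2)O 2/7 unhappy · (2,3)O 1/7 unhappy · (2,4)X 3/4 ok
Row 3: (3,0)O 1/3 unhappy · (3,1)O 2/5 ok · (3,2)X 1/4 unhappy · (3,4)X 1/2 ok
For instance (1,0) has only 0/5 same-type neighbors, below 3/8.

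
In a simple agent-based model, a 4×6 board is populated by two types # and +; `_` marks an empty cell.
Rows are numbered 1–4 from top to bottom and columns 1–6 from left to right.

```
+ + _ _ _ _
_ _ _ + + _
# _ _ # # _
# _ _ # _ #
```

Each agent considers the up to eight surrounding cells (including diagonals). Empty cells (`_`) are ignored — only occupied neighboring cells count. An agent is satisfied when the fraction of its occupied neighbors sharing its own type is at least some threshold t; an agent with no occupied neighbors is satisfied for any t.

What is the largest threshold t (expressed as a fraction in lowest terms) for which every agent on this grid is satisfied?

1/3

Row 1: (1,1)+ 1/1 · (1,2)+ 1/1
Row 2: (2,4)+ 1/3 · (2,5)+ 1/3
Row 3: (3,1)# 1/1 · (3,4)# 2/4 · (3,5)# 3/5
Row 4: (4,1)# 1/1 · (4,4)# 2/2 · (4,6)# 1/1
The smallest same-type fraction is 1/3 at (2,4), which reduces to 1/3. Any threshold above that leaves this agent unsatisfied.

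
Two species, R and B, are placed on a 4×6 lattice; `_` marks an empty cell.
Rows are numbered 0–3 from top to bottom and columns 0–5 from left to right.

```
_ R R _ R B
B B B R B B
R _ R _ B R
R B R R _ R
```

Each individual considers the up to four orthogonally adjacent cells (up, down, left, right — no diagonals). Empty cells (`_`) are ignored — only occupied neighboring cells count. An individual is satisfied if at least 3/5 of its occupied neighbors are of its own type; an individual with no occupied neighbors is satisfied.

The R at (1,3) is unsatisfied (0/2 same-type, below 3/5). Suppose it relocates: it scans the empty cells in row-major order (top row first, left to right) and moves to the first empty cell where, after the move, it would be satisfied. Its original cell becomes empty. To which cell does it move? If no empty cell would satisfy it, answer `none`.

Vacating (1,3). Empty cells in order:
  (0,0): 1/2 same-type → still unsatisfied.
  (0,3): 2/2 same-type → satisfied — stop here.

(0,3)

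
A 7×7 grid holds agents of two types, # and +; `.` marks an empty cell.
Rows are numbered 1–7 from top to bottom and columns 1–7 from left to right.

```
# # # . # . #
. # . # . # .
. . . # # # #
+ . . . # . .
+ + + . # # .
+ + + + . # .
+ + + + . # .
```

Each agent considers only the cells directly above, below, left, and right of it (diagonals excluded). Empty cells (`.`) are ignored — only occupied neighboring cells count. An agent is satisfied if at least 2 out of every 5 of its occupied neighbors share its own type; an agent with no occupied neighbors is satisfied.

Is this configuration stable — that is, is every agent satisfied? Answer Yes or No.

Row 1: (1,1)# 1/1 ok · (1,2)# 3/3 ok · (1,3)# 1/1 ok · (1,5)# 0/0 ok · (1,7)# 0/0 ok
Row 2: (2,2)# 1/1 ok · (2,4)# 1/1 ok · (2,6)# 1/1 ok
Row 3: (3,4)# 2/2 ok · (3,5)# 3/3 ok · (3,6)# 3/3 ok · (3,7)# 1/1 ok
Row 4: (4,1)+ 1/1 ok · (4,5)# 2/2 ok
Row 5: (5,1)+ 3/3 ok · (5,2)+ 3/3 ok · (5,3)+ 2/2 ok · (5,5)# 2/2 ok · (5,6)# 2/2 ok
Row 6: (6,1)+ 3/3 ok · (6,2)+ 4/4 ok · (6,3)+ 4/4 ok · (6,4)+ 2/2 ok · (6,6)# 2/2 ok
Row 7: (7,1)+ 2/2 ok · (7,2)+ 3/3 ok · (7,3)+ 3/3 ok · (7,4)+ 2/2 ok · (7,6)# 1/1 ok
All meet the threshold, so the configuration is stable.

Yes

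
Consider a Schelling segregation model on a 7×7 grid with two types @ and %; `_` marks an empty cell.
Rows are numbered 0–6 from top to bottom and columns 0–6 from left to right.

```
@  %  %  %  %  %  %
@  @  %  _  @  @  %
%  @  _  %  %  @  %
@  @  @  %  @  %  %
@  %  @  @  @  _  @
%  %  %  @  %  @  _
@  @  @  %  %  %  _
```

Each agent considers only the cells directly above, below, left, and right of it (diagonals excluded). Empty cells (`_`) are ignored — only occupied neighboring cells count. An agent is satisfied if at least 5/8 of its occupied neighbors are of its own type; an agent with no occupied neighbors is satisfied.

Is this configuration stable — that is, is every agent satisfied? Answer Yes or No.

Row 0: (0,0)@ 1/2 ✗ · (0,1)% 1/3 ✗ · (0,2)% 3/3 ✓ · (0,3)% 2/2 ✓ · (0,4)% 2/3 ✓ · (0,5)% 2/3 ✓ · (0,6)% 2/2 ✓
Row 1: (1,0)@ 2/3 ✓ · (1,1)@ 2/4 ✗ · (1,2)% 1/2 ✗ · (1,4)@ 1/3 ✗ · (1,5)@ 2/4 ✗ · (1,6)% 2/3 ✓
Row 2: (2,0)% 0/3 ✗ · (2,1)@ 2/3 ✓ · (2,3)% 2/2 ✓ · (2,4)% 1/4 ✗ · (2,5)@ 1/4 ✗ · (2,6)% 2/3 ✓
Row 3: (3,0)@ 2/3 ✓ · (3,1)@ 3/4 ✓ · (3,2)@ 2/3 ✓ · (3,3)% 1/4 ✗ · (3,4)@ 1/4 ✗ · (3,5)% 1/3 ✗ · (3,6)% 2/3 ✓
Row 4: (4,0)@ 1/3 ✗ · (4,1)% 1/4 ✗ · (4,2)@ 2/4 ✗ · (4,3)@ 3/4 ✓ · (4,4)@ 2/3 ✓ · (4,6)@ 0/1 ✗
Row 5: (5,0)% 1/3 ✗ · (5,1)% 3/4 ✓ · (5,2)% 1/4 ✗ · (5,3)@ 1/4 ✗ · (5,4)% 1/4 ✗ · (5,5)@ 0/2 ✗
Row 6: (6,0)@ 1/2 ✗ · (6,1)@ 2/3 ✓ · (6,2)@ 1/3 ✗ · (6,3)% 1/3 ✗ · (6,4)% 3/3 ✓ · (6,5)% 1/2 ✗
For instance (0,0) has only 1/2 same-type neighbors, below 5/8.

No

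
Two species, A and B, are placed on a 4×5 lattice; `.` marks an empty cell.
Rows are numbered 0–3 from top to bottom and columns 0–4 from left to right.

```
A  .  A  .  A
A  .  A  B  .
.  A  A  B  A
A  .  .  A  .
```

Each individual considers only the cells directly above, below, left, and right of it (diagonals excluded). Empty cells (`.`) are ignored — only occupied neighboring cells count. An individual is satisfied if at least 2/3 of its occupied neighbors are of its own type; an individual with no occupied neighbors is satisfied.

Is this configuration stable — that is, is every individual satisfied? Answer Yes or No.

Row 0: (0,0)A 1/1 ok · (0,2)A 1/1 ok · (0,4)A 0/0 ok
Row 1: (1,0)A 1/1 ok · (1,2)A 2/3 ok · (1,3)B 1/2 unhappy
Row 2: (2,1)A 1/1 ok · (2,2)A 2/3 ok · (2,3)B 1/4 unhappy · (2,4)A 0/1 unhappy
Row 3: (3,0)A 0/0 ok · (3,3)A 0/1 unhappy
For instance (1,3) has only 1/2 same-type neighbors, below 2/3.

No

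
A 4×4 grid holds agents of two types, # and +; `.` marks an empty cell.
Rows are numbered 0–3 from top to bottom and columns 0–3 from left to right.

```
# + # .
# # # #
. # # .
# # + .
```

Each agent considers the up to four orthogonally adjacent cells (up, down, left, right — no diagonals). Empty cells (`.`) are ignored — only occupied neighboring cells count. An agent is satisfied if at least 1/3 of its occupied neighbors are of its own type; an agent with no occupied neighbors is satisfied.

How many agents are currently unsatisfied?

Row 0: (0,0)# 1/2 ✓ · (0,1)+ 0/3 ✗ · (0,2)# 1/2 ✓
Row 1: (1,0)# 2/2 ✓ · (1,1)# 3/4 ✓ · (1,2)# 4/4 ✓ · (1,3)# 1/1 ✓
Row 2: (2,1)# 3/3 ✓ · (2,2)# 2/3 ✓
Row 3: (3,0)# 1/1 ✓ · (3,1)# 2/3 ✓ · (3,2)+ 0/2 ✗
Unsatisfied: (0,1), (3,2) — 2 in total.

2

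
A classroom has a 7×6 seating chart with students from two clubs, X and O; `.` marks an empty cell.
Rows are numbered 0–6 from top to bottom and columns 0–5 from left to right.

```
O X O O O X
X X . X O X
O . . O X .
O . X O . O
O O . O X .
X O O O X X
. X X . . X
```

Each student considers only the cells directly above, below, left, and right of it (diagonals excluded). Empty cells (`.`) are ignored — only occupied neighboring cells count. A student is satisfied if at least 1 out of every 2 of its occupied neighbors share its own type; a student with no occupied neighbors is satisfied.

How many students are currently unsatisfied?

Row 0: (0,0)O 0/2 ✗ · (0,1)X 1/3 ✗ · (0,2)O 1/2 ✓ · (0,3)O 2/3 ✓ · (0,4)O 2/3 ✓ · (0,5)X 1/2 ✓
Row 1: (1,0)X 1/3 ✗ · (1,1)X 2/2 ✓ · (1,3)X 0/3 ✗ · (1,4)O 1/4 ✗ · (1,5)X 1/2 ✓
Row 2: (2,0)O 1/2 ✓ · (2,3)O 1/3 ✗ · (2,4)X 0/2 ✗
Row 3: (3,0)O 2/2 ✓ · (3,2)X 0/1 ✗ · (3,3)O 2/3 ✓ · (3,5)O 0/0 ✓
Row 4: (4,0)O 2/3 ✓ · (4,1)O 2/2 ✓ · (4,3)O 2/3 ✓ · (4,4)X 1/2 ✓
Row 5: (5,0)X 0/2 ✗ · (5,1)O 2/4 ✓ · (5,2)O 2/3 ✓ · (5,3)O 2/3 ✓ · (5,4)X 2/3 ✓ · (5,5)X 2/2 ✓
Row 6: (6,1)X 1/2 ✓ · (6,2)X 1/2 ✓ · (6,5)X 1/1 ✓
Unsatisfied: (0,0), (0,1), (1,0), (1,3), (1,4), (2,3), (2,4), (3,2), (5,0) — 9 in total.

9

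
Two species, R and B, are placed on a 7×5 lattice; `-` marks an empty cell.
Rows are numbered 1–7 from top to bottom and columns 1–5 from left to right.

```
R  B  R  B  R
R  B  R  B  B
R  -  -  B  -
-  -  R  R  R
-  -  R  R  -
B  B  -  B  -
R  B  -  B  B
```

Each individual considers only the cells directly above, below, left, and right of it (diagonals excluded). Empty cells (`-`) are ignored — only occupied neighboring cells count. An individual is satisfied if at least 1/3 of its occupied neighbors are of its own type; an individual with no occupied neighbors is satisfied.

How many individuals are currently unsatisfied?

2

Row 1: (1,1)R 1/2 ok · (1,2)B 1/3 ok · (1,3)R 1/3 ok · (1,4)B 1/3 ok · (1,5)R 0/2 unhappy
Row 2: (2,1)R 2/3 ok · (2,2)B 1/3 ok · (2,3)R 1/3 ok · (2,4)B 3/4 ok · (2,5)B 1/2 ok
Row 3: (3,1)R 1/1 ok · (3,4)B 1/2 ok
Row 4: (4,3)R 2/2 ok · (4,4)R 3/4 ok · (4,5)R 1/1 ok
Row 5: (5,3)R 2/2 ok · (5,4)R 2/3 ok
Row 6: (6,1)B 1/2 ok · (6,2)B 2/2 ok · (6,4)B 1/2 ok
Row 7: (7,1)R 0/2 unhappy · (7,2)B 1/2 ok · (7,4)B 2/2 ok · (7,5)B 1/1 ok
Unsatisfied: (1,5), (7,1) — 2 in total.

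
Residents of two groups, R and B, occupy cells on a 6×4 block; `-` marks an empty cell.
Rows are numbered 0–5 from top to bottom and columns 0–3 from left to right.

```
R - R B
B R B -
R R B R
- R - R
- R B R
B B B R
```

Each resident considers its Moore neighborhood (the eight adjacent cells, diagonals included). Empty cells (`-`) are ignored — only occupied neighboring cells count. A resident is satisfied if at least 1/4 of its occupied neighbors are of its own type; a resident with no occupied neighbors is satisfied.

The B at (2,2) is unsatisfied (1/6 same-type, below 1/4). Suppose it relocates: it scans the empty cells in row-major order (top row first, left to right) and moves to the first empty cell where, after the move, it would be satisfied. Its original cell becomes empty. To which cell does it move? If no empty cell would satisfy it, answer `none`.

(0,1)

Vacating (2,2). Empty cells in order:
  (0,1): 2/5 same-type → satisfied — stop here.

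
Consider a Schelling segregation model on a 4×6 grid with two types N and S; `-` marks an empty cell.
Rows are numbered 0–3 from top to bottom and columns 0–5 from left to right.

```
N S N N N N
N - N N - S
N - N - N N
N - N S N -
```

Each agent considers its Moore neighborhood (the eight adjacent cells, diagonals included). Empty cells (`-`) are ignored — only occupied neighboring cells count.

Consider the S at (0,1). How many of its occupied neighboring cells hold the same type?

0

Occupied neighbors of (0,1): (0,0)=N, (0,2)=N, (1,0)=N, (1,2)=N.
Same type (S): 0 of 4.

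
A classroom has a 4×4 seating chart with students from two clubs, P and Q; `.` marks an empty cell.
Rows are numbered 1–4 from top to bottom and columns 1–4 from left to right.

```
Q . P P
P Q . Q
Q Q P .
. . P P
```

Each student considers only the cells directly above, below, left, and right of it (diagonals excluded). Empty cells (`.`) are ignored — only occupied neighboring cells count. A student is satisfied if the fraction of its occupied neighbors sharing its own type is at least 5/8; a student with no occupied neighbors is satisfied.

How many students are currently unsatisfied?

7

Row 1: (1,1)Q 0/1 unhappy · (1,3)P 1/1 ok · (1,4)P 1/2 unhappy
Row 2: (2,1)P 0/3 unhappy · (2,2)Q 1/2 unhappy · (2,4)Q 0/1 unhappy
Row 3: (3,1)Q 1/2 unhappy · (3,2)Q 2/3 ok · (3,3)P 1/2 unhappy
Row 4: (4,3)P 2/2 ok · (4,4)P 1/1 ok
Unsatisfied: (1,1), (1,4), (2,1), (2,2), (2,4), (3,1), (3,3) — 7 in total.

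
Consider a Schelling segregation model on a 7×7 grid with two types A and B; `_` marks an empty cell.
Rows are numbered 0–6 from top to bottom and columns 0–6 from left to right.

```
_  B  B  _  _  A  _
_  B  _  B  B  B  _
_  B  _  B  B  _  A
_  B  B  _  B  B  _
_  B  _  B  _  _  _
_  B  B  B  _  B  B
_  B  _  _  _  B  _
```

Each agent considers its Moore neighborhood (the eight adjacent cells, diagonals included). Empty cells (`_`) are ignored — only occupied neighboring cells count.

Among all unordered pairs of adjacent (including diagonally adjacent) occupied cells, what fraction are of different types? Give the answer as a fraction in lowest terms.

1/10

Scan each occupied cell's neighbors to the right and below (and the two forward diagonals) so each pair is counted once.
Row 0: B(0,1)–B(0,2)= B(0,1)–B(1,1)= B(0,2)–B(1,3)= B(0,2)–B(1,1)= A(0,5)–B(1,5)≠ A(0,5)–B(1,4)≠  → 2/6 unlike.
Row 1: B(1,1)–B(2,1)= B(1,3)–B(1,4)= B(1,3)–B(2,3)= B(1,3)–B(2,4)= B(1,4)–B(1,5)= B(1,4)–B(2,4)= B(1,4)–B(2,3)= B(1,5)–A(2,6)≠ B(1,5)–B(2,4)=  → 1/9 unlike.
Row 2: B(2,1)–B(3,1)= B(2,1)–B(3,2)= B(2,3)–B(2,4)= B(2,3)–B(3,4)= B(2,3)–B(3,2)= B(2,4)–B(3,4)= B(2,4)–B(3,5)= A(2,6)–B(3,5)≠  → 1/8 unlike.
Row 3: B(3,1)–B(3,2)= B(3,1)–B(4,1)= B(3,2)–B(4,3)= B(3,2)–B(4,1)= B(3,4)–B(3,5)= B(3,4)–B(4,3)=  → 0/6 unlike.
Row 4: B(4,1)–B(5,1)= B(4,1)–B(5,2)= B(4,3)–B(5,3)= B(4,3)–B(5,2)=  → 0/4 unlike.
Row 5: B(5,1)–B(5,2)= B(5,1)–B(6,1)= B(5,2)–B(5,3)= B(5,2)–B(6,1)= B(5,5)–B(5,6)= B(5,5)–B(6,5)= B(5,6)–B(6,5)=  → 0/7 unlike.
Total adjacent occupied pairs: 40; unlike-type pairs: 4.
4/40 reduces to 1/10.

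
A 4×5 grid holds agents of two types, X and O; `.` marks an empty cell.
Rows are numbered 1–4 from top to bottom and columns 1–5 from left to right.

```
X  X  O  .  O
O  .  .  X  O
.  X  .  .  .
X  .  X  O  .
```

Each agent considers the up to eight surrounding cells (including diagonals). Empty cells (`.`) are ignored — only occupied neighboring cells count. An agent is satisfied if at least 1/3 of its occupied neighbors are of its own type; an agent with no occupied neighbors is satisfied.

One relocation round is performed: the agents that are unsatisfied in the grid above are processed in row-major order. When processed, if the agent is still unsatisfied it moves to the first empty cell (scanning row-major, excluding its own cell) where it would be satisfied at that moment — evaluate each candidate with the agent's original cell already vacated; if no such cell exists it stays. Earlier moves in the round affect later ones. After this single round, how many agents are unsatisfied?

Initially unsatisfied (in order): (1,3), (2,1), (2,4), (4,4).
  (1,3) → (1,4).
  (2,1) → (1,3).
  (2,4) → (2,1).
  (4,4) → (2,3).
Resulting grid:
X X O O O
X . O . O
. X . . .
X . X . .
All satisfied now.

0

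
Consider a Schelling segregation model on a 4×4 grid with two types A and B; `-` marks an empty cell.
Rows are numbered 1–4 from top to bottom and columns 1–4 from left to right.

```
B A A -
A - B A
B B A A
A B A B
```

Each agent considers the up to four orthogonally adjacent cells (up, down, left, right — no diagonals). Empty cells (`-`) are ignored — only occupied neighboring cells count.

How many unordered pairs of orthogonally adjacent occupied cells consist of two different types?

12

Scan each occupied cell's neighbors to the right and below so each pair is counted once.
Row 1: B(1,1)–A(1,2)≠ B(1,1)–A(2,1)≠ A(1,2)–A(1,3)= A(1,3)–B(2,3)≠  → 3/4 unlike.
Row 2: A(2,1)–B(3,1)≠ B(2,3)–A(2,4)≠ B(2,3)–A(3,3)≠ A(2,4)–A(3,4)=  → 3/4 unlike.
Row 3: B(3,1)–B(3,2)= B(3,1)–A(4,1)≠ B(3,2)–A(3,3)≠ B(3,2)–B(4,2)= A(3,3)–A(3,4)= A(3,3)–A(4,3)= A(3,4)–B(4,4)≠  → 3/7 unlike.
Row 4: A(4,1)–B(4,2)≠ B(4,2)–A(4,3)≠ A(4,3)–B(4,4)≠  → 3/3 unlike.
Total adjacent occupied pairs: 18; unlike-type pairs: 12.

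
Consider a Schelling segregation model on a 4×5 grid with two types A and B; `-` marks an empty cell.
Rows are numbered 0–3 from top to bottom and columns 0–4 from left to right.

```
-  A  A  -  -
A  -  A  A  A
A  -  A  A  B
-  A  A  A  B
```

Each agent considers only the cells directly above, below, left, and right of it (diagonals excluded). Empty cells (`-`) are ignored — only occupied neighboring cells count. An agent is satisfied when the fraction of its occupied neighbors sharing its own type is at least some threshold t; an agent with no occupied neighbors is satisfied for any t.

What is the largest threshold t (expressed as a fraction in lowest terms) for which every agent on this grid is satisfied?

(0,1)A 1/1
(0,2)A 2/2
(1,0)A 1/1
(1,2)A 3/3
(1,3)A 3/3
(1,4)A 1/2
(2,0)A 1/1
(2,2)A 3/3
(2,3)A 3/4
(2,4)B 1/3
(3,1)A 1/1
(3,2)A 3/3
(3,3)A 2/3
(3,4)B 1/2
The smallest same-type fraction is 1/3 at (2,4), which reduces to 1/3. Any threshold above that leaves this agent unsatisfied.

1/3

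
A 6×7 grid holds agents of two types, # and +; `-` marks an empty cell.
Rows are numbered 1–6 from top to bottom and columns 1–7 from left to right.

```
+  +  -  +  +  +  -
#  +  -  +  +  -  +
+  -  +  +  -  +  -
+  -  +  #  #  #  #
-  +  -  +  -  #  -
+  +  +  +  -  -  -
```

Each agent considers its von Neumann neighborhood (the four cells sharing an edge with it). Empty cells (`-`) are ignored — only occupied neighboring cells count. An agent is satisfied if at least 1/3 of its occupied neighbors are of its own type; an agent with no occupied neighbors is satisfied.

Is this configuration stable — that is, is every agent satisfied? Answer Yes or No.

No

(1,1)+ 1/2 satisfied
(1,2)+ 2/2 satisfied
(1,4)+ 2/2 satisfied
(1,5)+ 3/3 satisfied
(1,6)+ 1/1 satisfied
(2,1)# 0/3 not
(2,2)+ 1/2 satisfied
(2,4)+ 3/3 satisfied
(2,5)+ 2/2 satisfied
(2,7)+ 0/0 satisfied
(3,1)+ 1/2 satisfied
(3,3)+ 2/2 satisfied
(3,4)+ 2/3 satisfied
(3,6)+ 0/1 not
(4,1)+ 1/1 satisfied
(4,3)+ 1/2 satisfied
(4,4)# 1/4 not
(4,5)# 2/2 satisfied
(4,6)# 3/4 satisfied
(4,7)# 1/1 satisfied
(5,2)+ 1/1 satisfied
(5,4)+ 1/2 satisfied
(5,6)# 1/1 satisfied
(6,1)+ 1/1 satisfied
(6,2)+ 3/3 satisfied
(6,3)+ 2/2 satisfied
(6,4)+ 2/2 satisfied
For instance (2,1) has only 0/3 same-type neighbors, below 1/3.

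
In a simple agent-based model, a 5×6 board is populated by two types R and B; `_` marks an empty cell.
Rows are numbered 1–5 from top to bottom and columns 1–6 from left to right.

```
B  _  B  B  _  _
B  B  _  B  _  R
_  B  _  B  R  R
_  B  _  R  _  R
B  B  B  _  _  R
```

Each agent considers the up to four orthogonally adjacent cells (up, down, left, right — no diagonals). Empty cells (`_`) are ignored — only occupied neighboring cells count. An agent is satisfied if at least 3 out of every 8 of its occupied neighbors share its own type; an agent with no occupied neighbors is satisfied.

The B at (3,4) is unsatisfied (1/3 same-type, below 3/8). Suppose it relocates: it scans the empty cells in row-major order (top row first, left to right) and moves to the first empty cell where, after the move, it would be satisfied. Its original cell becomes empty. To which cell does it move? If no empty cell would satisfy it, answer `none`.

(1,2)

Vacating (3,4). Empty cells in order:
  (1,2): 3/3 same-type → satisfied — stop here.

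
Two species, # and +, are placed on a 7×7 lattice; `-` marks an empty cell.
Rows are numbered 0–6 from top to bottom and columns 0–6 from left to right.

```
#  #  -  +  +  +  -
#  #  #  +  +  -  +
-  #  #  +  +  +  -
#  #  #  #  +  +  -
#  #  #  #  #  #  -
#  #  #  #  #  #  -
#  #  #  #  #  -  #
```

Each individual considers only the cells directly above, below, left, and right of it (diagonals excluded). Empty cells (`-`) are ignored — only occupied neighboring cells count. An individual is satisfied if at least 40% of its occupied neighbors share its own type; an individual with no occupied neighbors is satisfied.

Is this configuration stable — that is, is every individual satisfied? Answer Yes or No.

Yes

Row 0: (0,0)# 2/2 satisfied · (0,1)# 2/2 satisfied · (0,3)+ 2/2 satisfied · (0,4)+ 3/3 satisfied · (0,5)+ 1/1 satisfied
Row 1: (1,0)# 2/2 satisfied · (1,1)# 4/4 satisfied · (1,2)# 2/3 satisfied · (1,3)+ 3/4 satisfied · (1,4)+ 3/3 satisfied · (1,6)+ 0/0 satisfied
Row 2: (2,1)# 3/3 satisfied · (2,2)# 3/4 satisfied · (2,3)+ 2/4 satisfied · (2,4)+ 4/4 satisfied · (2,5)+ 2/2 satisfied
Row 3: (3,0)# 2/2 satisfied · (3,1)# 4/4 satisfied · (3,2)# 4/4 satisfied · (3,3)# 2/4 satisfied · (3,4)+ 2/4 satisfied · (3,5)+ 2/3 satisfied
Row 4: (4,0)# 3/3 satisfied · (4,1)# 4/4 satisfied · (4,2)# 4/4 satisfied · (4,3)# 4/4 satisfied · (4,4)# 3/4 satisfied · (4,5)# 2/3 satisfied
Row 5: (5,0)# 3/3 satisfied · (5,1)# 4/4 satisfied · (5,2)# 4/4 satisfied · (5,3)# 4/4 satisfied · (5,4)# 4/4 satisfied · (5,5)# 2/2 satisfied
Row 6: (6,0)# 2/2 satisfied · (6,1)# 3/3 satisfied · (6,2)# 3/3 satisfied · (6,3)# 3/3 satisfied · (6,4)# 2/2 satisfied · (6,6)# 0/0 satisfied
All meet the threshold, so the configuration is stable.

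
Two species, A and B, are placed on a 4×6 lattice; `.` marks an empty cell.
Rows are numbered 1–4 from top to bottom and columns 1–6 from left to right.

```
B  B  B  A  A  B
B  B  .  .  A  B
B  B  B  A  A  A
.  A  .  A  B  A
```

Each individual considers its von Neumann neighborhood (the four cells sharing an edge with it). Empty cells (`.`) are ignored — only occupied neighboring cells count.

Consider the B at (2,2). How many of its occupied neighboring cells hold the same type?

Occupied neighbors of (2,2): (1,2)=B, (3,2)=B, (2,1)=B.
Same type (B): 3 of 3.

3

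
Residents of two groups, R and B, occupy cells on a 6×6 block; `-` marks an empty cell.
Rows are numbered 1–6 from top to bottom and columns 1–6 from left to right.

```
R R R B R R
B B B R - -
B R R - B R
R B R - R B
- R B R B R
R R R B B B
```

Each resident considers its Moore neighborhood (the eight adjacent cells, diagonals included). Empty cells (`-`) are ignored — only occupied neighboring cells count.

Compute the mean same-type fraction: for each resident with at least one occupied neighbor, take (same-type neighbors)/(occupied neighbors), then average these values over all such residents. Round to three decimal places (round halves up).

Row 1: (1,1)R 1/3 · (1,2)R 2/5 · (1,3)R 2/5 · (1,4)B 1/4 · (1,5)R 2/3 · (1,6)R 1/1
Row 2: (2,1)B 2/5 · (2,2)B 3/8 · (2,3)B 2/7 · (2,4)R 3/6
Row 3: (3,1)B 3/5 · (3,2)R 3/8 · (3,3)R 3/6 · (3,5)B 1/4 · (3,6)R 1/3
Row 4: (4,1)R 2/4 · (4,2)B 2/7 · (4,3)R 4/6 · (4,5)R 3/6 · (4,6)B 2/5
Row 5: (5,2)R 5/7 · (5,3)B 2/7 · (5,4)R 3/7 · (5,5)B 4/7 · (5,6)R 1/5
Row 6: (6,1)R 2/2 · (6,2)R 3/4 · (6,3)R 3/5 · (6,4)B 3/5 · (6,5)B 3/5 · (6,6)B 2/3
Sum over 31 residents: 1/3 + 2/5 + 2/5 + 1/4 + 2/3 + 1/1 + 2/5 + 3/8 + 2/7 + 3/6 + 3/5 + 3/8 + 3/6 + 1/4 + 1/3 + 2/4 + 2/7 + 4/6 + 3/6 + 2/5 + 5/7 + 2/7 + 3/7 + 4/7 + 1/5 + 2/2 + 3/4 + 3/5 + 3/5 + 3/5 + 2/3 = 1621/105; mean = 1621/105 ÷ 31 = 1621/3255 = 0.498003… → 0.498.

0.498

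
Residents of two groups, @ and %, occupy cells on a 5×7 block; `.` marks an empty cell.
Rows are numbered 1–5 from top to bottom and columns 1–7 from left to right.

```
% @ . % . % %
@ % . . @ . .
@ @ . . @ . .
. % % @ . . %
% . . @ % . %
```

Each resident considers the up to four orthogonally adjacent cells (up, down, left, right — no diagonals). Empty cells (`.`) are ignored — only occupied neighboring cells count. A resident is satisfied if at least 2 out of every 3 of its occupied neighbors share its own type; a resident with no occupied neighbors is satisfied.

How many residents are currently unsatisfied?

10

Row 1: (1,1)% 0/2 unhappy · (1,2)@ 0/2 unhappy · (1,4)% 0/0 ok · (1,6)% 1/1 ok · (1,7)% 1/1 ok
Row 2: (2,1)@ 1/3 unhappy · (2,2)% 0/3 unhappy · (2,5)@ 1/1 ok
Row 3: (3,1)@ 2/2 ok · (3,2)@ 1/3 unhappy · (3,5)@ 1/1 ok
Row 4: (4,2)% 1/2 unhappy · (4,3)% 1/2 unhappy · (4,4)@ 1/2 unhappy · (4,7)% 1/1 ok
Row 5: (5,1)% 0/0 ok · (5,4)@ 1/2 unhappy · (5,5)% 0/1 unhappy · (5,7)% 1/1 ok
Unsatisfied: (1,1), (1,2), (2,1), (2,2), (3,2), (4,2), (4,3), (4,4), (5,4), (5,5) — 10 in total.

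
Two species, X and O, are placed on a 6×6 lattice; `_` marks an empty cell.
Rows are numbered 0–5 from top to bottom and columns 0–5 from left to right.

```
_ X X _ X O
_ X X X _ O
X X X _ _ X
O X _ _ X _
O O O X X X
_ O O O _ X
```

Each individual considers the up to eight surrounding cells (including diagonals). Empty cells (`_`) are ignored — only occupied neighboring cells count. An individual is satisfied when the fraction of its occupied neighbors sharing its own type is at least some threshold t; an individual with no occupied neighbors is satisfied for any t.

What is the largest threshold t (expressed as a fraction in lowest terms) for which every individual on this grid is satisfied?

Row 0: (0,1)X 3/3 · (0,2)X 4/4 · (0,4)X 1/3 · (0,5)O 1/2
Row 1: (1,1)X 6/6 · (1,2)X 6/6 · (1,3)X 4/4 · (1,5)O 1/3
Row 2: (2,0)X 3/4 · (2,1)X 5/6 · (2,2)X 5/5 · (2,5)X 1/2
Row 3: (3,0)O 2/5 · (3,1)X 3/7 · (3,4)X 4/4
Row 4: (4,0)O 3/4 · (4,1)O 5/6 · (4,2)O 4/6 · (4,3)X 2/5 · (4,4)X 4/5 · (4,5)X 3/3
Row 5: (5,1)O 4/4 · (5,2)O 4/5 · (5,3)O 2/4 · (5,5)X 2/2
The smallest same-type fraction is 1/3 at (0,4), which reduces to 1/3. Any threshold above that leaves this individual unsatisfied.

1/3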